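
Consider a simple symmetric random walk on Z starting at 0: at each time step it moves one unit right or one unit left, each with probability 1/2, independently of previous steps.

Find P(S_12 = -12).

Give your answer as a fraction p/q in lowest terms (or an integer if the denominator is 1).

To reach position -12 after 12 steps: need 0 steps of +1 and 12 of -1.
Favorable paths: C(12,0) = 1
Total paths: 2^12 = 4096
P = 1/4096 = 1/4096

Answer: 1/4096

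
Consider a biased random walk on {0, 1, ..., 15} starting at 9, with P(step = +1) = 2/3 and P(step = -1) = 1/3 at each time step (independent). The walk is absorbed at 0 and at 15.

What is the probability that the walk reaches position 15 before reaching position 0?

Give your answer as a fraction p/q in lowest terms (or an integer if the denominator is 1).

Biased walk: p = 2/3, q = 1/3, r = q/p = 1/2
Gambler's ruin: P(hit 15 before 0 | start at 9) = (1 - r^a)/(1 - r^N)
r^9 = 1/512; r^15 = 1/32768
P = (1 - 1/512) / (1 - 1/32768) = 511/512 / 32767/32768 = 4672/4681

Answer: 4672/4681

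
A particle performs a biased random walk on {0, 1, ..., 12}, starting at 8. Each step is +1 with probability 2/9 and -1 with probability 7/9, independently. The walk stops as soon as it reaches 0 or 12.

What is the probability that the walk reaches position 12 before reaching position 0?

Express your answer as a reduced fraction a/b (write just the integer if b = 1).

Biased walk: p = 2/9, q = 7/9, r = q/p = 7/2
Gambler's ruin: P(hit 12 before 0 | start at 8) = (1 - r^a)/(1 - r^N)
r^8 = 5764801/256; r^12 = 13841287201/4096
P = (1 - 5764801/256) / (1 - 13841287201/4096) = -5764545/256 / -13841283105/4096 = 38672/5803473

Answer: 38672/5803473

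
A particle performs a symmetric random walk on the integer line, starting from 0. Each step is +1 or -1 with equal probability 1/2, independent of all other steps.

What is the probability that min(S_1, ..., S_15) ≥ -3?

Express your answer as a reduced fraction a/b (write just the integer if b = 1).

Answer: 715/1024

Derivation:
Let f(t,s) = #length-t paths at position s with S_1..S_t all ≥ -3.
f(t,s) = f(t-1,s-1) + f(t-1,s+1) for s ≥ -3; f(t,s) = 0 for s < -3.
t=0: f(0,0)=1
t=1: f(1,-1)=1 f(1,1)=1
t=2: f(2,-2)=1 f(2,0)=2 f(2,2)=1
t=3: f(3,-3)=1 f(3,-1)=3 f(3,1)=3 f(3,3)=1
t=4: f(4,-2)=4 f(4,0)=6 f(4,2)=4 f(4,4)=1
t=5: f(5,-3)=4 f(5,-1)=10 f(5,1)=10 f(5,3)=5 f(5,5)=1
t=6: f(6,-2)=14 f(6,0)=20 f(6,2)=15 f(6,4)=6 f(6,6)=1
t=7: f(7,-3)=14 f(7,-1)=34 f(7,1)=35 f(7,3)=21 f(7,5)=7 f(7,7)=1
t=8: f(8,-2)=48 f(8,0)=69 f(8,2)=56 f(8,4)=28 f(8,6)=8 f(8,8)=1
t=9: f(9,-3)=48 f(9,-1)=117 f(9,1)=125 f(9,3)=84 f(9,5)=36 f(9,7)=9 f(9,9)=1
t=10: f(10,-2)=165 f(10,0)=242 f(10,2)=209 f(10,4)=120 f(10,6)=45 f(10,8)=10 f(10,10)=1
t=11: f(11,-3)=165 f(11,-1)=407 f(11,1)=451 f(11,3)=329 f(11,5)=165 f(11,7)=55 f(11,9)=11 f(11,11)=1
t=12: f(12,-2)=572 f(12,0)=858 f(12,2)=780 f(12,4)=494 f(12,6)=220 f(12,8)=66 f(12,10)=12 f(12,12)=1
t=13: f(13,-3)=572 f(13,-1)=1430 f(13,1)=1638 f(13,3)=1274 f(13,5)=714 f(13,7)=286 f(13,9)=78 f(13,11)=13 f(13,13)=1
t=14: f(14,-2)=2002 f(14,0)=3068 f(14,2)=2912 f(14,4)=1988 f(14,6)=1000 f(14,8)=364 f(14,10)=91 f(14,12)=14 f(14,14)=1
t=15: f(15,-3)=2002 f(15,-1)=5070 f(15,1)=5980 f(15,3)=4900 f(15,5)=2988 f(15,7)=1364 f(15,9)=455 f(15,11)=105 f(15,13)=15 f(15,15)=1
Σ_s f(15,s) = 22880
P = 22880/32768 = 715/1024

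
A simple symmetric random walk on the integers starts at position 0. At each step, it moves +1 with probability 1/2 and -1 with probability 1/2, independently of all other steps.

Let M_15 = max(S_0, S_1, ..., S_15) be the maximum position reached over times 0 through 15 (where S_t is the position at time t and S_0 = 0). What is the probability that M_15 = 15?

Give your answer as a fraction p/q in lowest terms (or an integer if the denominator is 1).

Answer: 1/32768

Derivation:
Let M_15 = max(S_0,...,S_15). Use the reflection principle: for j ≥ 1, #{paths with M_15 ≥ j} = #{S_15 ≥ j} + #{S_15 ≥ j+1}.
By reflection, #{M_15 ≥ 15} = #{S_15 ≥ 15} + #{S_15 ≥ 16} = 1 + 0 = 1.
#{M_15 ≥ 16} = #{S_15 ≥ 16} + #{S_15 ≥ 17} = 0 + 0 = 0.
#{M_15 = 15} = 1 - 0 = 1.
P(M_15 = 15) = 1/32768 = 1/32768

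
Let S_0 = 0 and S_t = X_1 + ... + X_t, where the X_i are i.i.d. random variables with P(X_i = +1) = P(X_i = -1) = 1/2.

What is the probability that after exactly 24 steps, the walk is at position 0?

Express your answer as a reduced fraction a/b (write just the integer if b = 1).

To return to 0 after 24 steps: need exactly 12 steps of +1 and 12 of -1.
Favorable paths: C(24,12) = 2704156
Total paths: 2^24 = 16777216
P = 2704156/16777216 = 676039/4194304

Answer: 676039/4194304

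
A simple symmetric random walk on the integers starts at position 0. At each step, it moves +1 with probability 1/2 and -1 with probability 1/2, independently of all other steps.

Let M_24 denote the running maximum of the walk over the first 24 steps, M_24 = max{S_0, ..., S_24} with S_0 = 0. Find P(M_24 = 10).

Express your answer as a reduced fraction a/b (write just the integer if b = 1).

Let M_24 = max(S_0,...,S_24). Use the reflection principle: for j ≥ 1, #{paths with M_24 ≥ j} = #{S_24 ≥ j} + #{S_24 ≥ j+1}.
By reflection, #{M_24 ≥ 10} = #{S_24 ≥ 10} + #{S_24 ≥ 11} = 536155 + 190051 = 726206.
#{M_24 ≥ 11} = #{S_24 ≥ 11} + #{S_24 ≥ 12} = 190051 + 190051 = 380102.
#{M_24 = 10} = 726206 - 380102 = 346104.
P(M_24 = 10) = 346104/16777216 = 43263/2097152

Answer: 43263/2097152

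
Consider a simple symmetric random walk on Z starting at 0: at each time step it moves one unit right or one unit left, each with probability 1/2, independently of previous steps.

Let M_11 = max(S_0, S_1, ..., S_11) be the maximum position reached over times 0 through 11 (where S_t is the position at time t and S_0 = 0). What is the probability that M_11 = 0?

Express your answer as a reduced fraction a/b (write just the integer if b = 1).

Let M_11 = max(S_0,...,S_11). Use the reflection principle: for j ≥ 1, #{paths with M_11 ≥ j} = #{S_11 ≥ j} + #{S_11 ≥ j+1}.
P(M_11 ≥ 0) = 1 since S_0 = 0, so #{M_11 ≥ 0} = 2048.
#{M_11 ≥ 1} = #{S_11 ≥ 1} + #{S_11 ≥ 2} = 1024 + 562 = 1586.
#{M_11 = 0} = 2048 - 1586 = 462.
P(M_11 = 0) = 462/2048 = 231/1024

Answer: 231/1024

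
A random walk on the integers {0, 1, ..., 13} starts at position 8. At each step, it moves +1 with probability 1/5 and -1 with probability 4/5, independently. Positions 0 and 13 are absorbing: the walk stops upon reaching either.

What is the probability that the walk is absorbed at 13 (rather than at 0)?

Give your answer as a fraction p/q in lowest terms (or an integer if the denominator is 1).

Answer: 21845/22369621

Derivation:
Biased walk: p = 1/5, q = 4/5, r = q/p = 4
Gambler's ruin: P(hit 13 before 0 | start at 8) = (1 - r^a)/(1 - r^N)
r^8 = 65536; r^13 = 67108864
P = (1 - 65536) / (1 - 67108864) = -65535 / -67108863 = 21845/22369621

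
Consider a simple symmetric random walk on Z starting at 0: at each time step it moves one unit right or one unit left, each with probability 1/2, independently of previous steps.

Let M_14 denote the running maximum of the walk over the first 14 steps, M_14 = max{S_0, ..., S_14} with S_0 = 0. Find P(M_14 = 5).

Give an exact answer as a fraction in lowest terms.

Let M_14 = max(S_0,...,S_14). Use the reflection principle: for j ≥ 1, #{paths with M_14 ≥ j} = #{S_14 ≥ j} + #{S_14 ≥ j+1}.
By reflection, #{M_14 ≥ 5} = #{S_14 ≥ 5} + #{S_14 ≥ 6} = 1471 + 1471 = 2942.
#{M_14 ≥ 6} = #{S_14 ≥ 6} + #{S_14 ≥ 7} = 1471 + 470 = 1941.
#{M_14 = 5} = 2942 - 1941 = 1001.
P(M_14 = 5) = 1001/16384 = 1001/16384

Answer: 1001/16384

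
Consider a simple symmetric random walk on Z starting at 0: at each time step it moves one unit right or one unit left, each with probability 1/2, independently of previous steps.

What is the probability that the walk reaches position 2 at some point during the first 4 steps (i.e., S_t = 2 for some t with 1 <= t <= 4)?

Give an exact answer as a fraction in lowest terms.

Answer: 3/8

Derivation:
Count via complement. Let g(t,s) = #length-t paths at position s with S_1..S_t all ≠ 2.
g(t,s) = g(t-1,s-1) + g(t-1,s+1) for s ≠ 2; g(t,2) = 0.
t=0: g(0,0)=1
t=1: g(1,-1)=1 g(1,1)=1
t=2: g(2,-2)=1 g(2,0)=2
t=3: g(3,-3)=1 g(3,-1)=3 g(3,1)=2
t=4: g(4,-4)=1 g(4,-2)=4 g(4,0)=5
Paths never hitting 2: Σ_s g(4,s) = 10
Paths hitting 2: 2^4 - 10 = 6
P = 6/16 = 3/8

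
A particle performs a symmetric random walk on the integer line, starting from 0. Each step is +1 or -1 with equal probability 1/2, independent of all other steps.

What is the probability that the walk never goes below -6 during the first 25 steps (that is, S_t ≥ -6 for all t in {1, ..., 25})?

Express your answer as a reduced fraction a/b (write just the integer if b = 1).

Answer: 27895895/33554432

Derivation:
Let f(t,s) = #length-t paths at position s with S_1..S_t all ≥ -6.
f(t,s) = f(t-1,s-1) + f(t-1,s+1) for s ≥ -6; f(t,s) = 0 for s < -6.
t=0: f(0,0)=1
t=1: f(1,-1)=1 f(1,1)=1
t=2: f(2,-2)=1 f(2,0)=2 f(2,2)=1
t=3: f(3,-3)=1 f(3,-1)=3 f(3,1)=3 f(3,3)=1
t=4: f(4,-4)=1 f(4,-2)=4 f(4,0)=6 f(4,2)=4 f(4,4)=1
t=5: f(5,-5)=1 f(5,-3)=5 f(5,-1)=10 f(5,1)=10 f(5,3)=5 f(5,5)=1
t=6: f(6,-6)=1 f(6,-4)=6 f(6,-2)=15 f(6,0)=20 f(6,2)=15 f(6,4)=6 f(6,6)=1
t=7: f(7,-5)=7 f(7,-3)=21 f(7,-1)=35 f(7,1)=35 f(7,3)=21 f(7,5)=7 f(7,7)=1
t=8: f(8,-6)=7 f(8,-4)=28 f(8,-2)=56 f(8,0)=70 f(8,2)=56 f(8,4)=28 f(8,6)=8 f(8,8)=1
t=9: f(9,-5)=35 f(9,-3)=84 f(9,-1)=126 f(9,1)=126 f(9,3)=84 f(9,5)=36 f(9,7)=9 f(9,9)=1
t=10: f(10,-6)=35 f(10,-4)=119 f(10,-2)=210 f(10,0)=252 f(10,2)=210 f(10,4)=120 f(10,6)=45 f(10,8)=10 f(10,10)=1
t=11: f(11,-5)=154 f(11,-3)=329 f(11,-1)=462 f(11,1)=462 f(11,3)=330 f(11,5)=165 f(11,7)=55 f(11,9)=11 f(11,11)=1
t=12: f(12,-6)=154 f(12,-4)=483 f(12,-2)=791 f(12,0)=924 f(12,2)=792 f(12,4)=495 f(12,6)=220 f(12,8)=66 f(12,10)=12 f(12,12)=1
t=13: f(13,-5)=637 f(13,-3)=1274 f(13,-1)=1715 f(13,1)=1716 f(13,3)=1287 f(13,5)=715 f(13,7)=286 f(13,9)=78 f(13,11)=13 f(13,13)=1
t=14: f(14,-6)=637 f(14,-4)=1911 f(14,-2)=2989 f(14,0)=3431 f(14,2)=3003 f(14,4)=2002 f(14,6)=1001 f(14,8)=364 f(14,10)=91 f(14,12)=14 f(14,14)=1
t=15: f(15,-5)=2548 f(15,-3)=4900 f(15,-1)=6420 f(15,1)=6434 f(15,3)=5005 f(15,5)=3003 f(15,7)=1365 f(15,9)=455 f(15,11)=105 f(15,13)=15 f(15,15)=1
t=16: f(16,-6)=2548 f(16,-4)=7448 f(16,-2)=11320 f(16,0)=12854 f(16,2)=11439 f(16,4)=8008 f(16,6)=4368 f(16,8)=1820 f(16,10)=560 f(16,12)=120 f(16,14)=16 f(16,16)=1
t=17: f(17,-5)=9996 f(17,-3)=18768 f(17,-1)=24174 f(17,1)=24293 f(17,3)=19447 f(17,5)=12376 f(17,7)=6188 f(17,9)=2380 f(17,11)=680 f(17,13)=136 f(17,15)=17 f(17,17)=1
t=18: f(18,-6)=9996 f(18,-4)=28764 f(18,-2)=42942 f(18,0)=48467 f(18,2)=43740 f(18,4)=31823 f(18,6)=18564 f(18,8)=8568 f(18,10)=3060 f(18,12)=816 f(18,14)=153 f(18,16)=18 f(18,18)=1
t=19: f(19,-5)=38760 f(19,-3)=71706 f(19,-1)=91409 f(19,1)=92207 f(19,3)=75563 f(19,5)=50387 f(19,7)=27132 f(19,9)=11628 f(19,11)=3876 f(19,13)=969 f(19,15)=171 f(19,17)=19 f(19,19)=1
t=20: f(20,-6)=38760 f(20,-4)=110466 f(20,-2)=163115 f(20,0)=183616 f(20,2)=167770 f(20,4)=125950 f(20,6)=77519 f(20,8)=38760 f(20,10)=15504 f(20,12)=4845 f(20,14)=1140 f(20,16)=190 f(20,18)=20 f(20,20)=1
t=21: f(21,-5)=149226 f(21,-3)=273581 f(21,-1)=346731 f(21,1)=351386 f(21,3)=293720 f(21,5)=203469 f(21,7)=116279 f(21,9)=54264 f(21,11)=20349 f(21,13)=5985 f(21,15)=1330 f(21,17)=210 f(21,19)=21 f(21,21)=1
t=22: f(22,-6)=149226 f(22,-4)=422807 f(22,-2)=620312 f(22,0)=698117 f(22,2)=645106 f(22,4)=497189 f(22,6)=319748 f(22,8)=170543 f(22,10)=74613 f(22,12)=26334 f(22,14)=7315 f(22,16)=1540 f(22,18)=231 f(22,20)=22 f(22,22)=1
t=23: f(23,-5)=572033 f(23,-3)=1043119 f(23,-1)=1318429 f(23,1)=1343223 f(23,3)=1142295 f(23,5)=816937 f(23,7)=490291 f(23,9)=245156 f(23,11)=100947 f(23,13)=33649 f(23,15)=8855 f(23,17)=1771 f(23,19)=253 f(23,21)=23 f(23,23)=1
t=24: f(24,-6)=572033 f(24,-4)=1615152 f(24,-2)=2361548 f(24,0)=2661652 f(24,2)=2485518 f(24,4)=1959232 f(24,6)=1307228 f(24,8)=735447 f(24,10)=346103 f(24,12)=134596 f(24,14)=42504 f(24,16)=10626 f(24,18)=2024 f(24,20)=276 f(24,22)=24 f(24,24)=1
t=25: f(25,-5)=2187185 f(25,-3)=3976700 f(25,-1)=5023200 f(25,1)=5147170 f(25,3)=4444750 f(25,5)=3266460 f(25,7)=2042675 f(25,9)=1081550 f(25,11)=480699 f(25,13)=177100 f(25,15)=53130 f(25,17)=12650 f(25,19)=2300 f(25,21)=300 f(25,23)=25 f(25,25)=1
Σ_s f(25,s) = 27895895
P = 27895895/33554432 = 27895895/33554432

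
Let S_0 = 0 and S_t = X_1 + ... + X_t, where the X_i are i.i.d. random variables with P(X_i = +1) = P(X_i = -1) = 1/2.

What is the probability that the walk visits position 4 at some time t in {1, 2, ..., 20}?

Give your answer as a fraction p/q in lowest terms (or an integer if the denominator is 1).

Count via complement. Let g(t,s) = #length-t paths at position s with S_1..S_t all ≠ 4.
g(t,s) = g(t-1,s-1) + g(t-1,s+1) for s ≠ 4; g(t,4) = 0.
t=0: g(0,0)=1
t=1: g(1,-1)=1 g(1,1)=1
t=2: g(2,-2)=1 g(2,0)=2 g(2,2)=1
t=3: g(3,-3)=1 g(3,-1)=3 g(3,1)=3 g(3,3)=1
t=4: g(4,-4)=1 g(4,-2)=4 g(4,0)=6 g(4,2)=4
t=5: g(5,-5)=1 g(5,-3)=5 g(5,-1)=10 g(5,1)=10 g(5,3)=4
t=6: g(6,-6)=1 g(6,-4)=6 g(6,-2)=15 g(6,0)=20 g(6,2)=14
t=7: g(7,-7)=1 g(7,-5)=7 g(7,-3)=21 g(7,-1)=35 g(7,1)=34 g(7,3)=14
t=8: g(8,-8)=1 g(8,-6)=8 g(8,-4)=28 g(8,-2)=56 g(8,0)=69 g(8,2)=48
t=9: g(9,-9)=1 g(9,-7)=9 g(9,-5)=36 g(9,-3)=84 g(9,-1)=125 g(9,1)=117 g(9,3)=48
t=10: g(10,-10)=1 g(10,-8)=10 g(10,-6)=45 g(10,-4)=120 g(10,-2)=209 g(10,0)=242 g(10,2)=165
t=11: g(11,-11)=1 g(11,-9)=11 g(11,-7)=55 g(11,-5)=165 g(11,-3)=329 g(11,-1)=451 g(11,1)=407 g(11,3)=165
t=12: g(12,-12)=1 g(12,-10)=12 g(12,-8)=66 g(12,-6)=220 g(12,-4)=494 g(12,-2)=780 g(12,0)=858 g(12,2)=572
t=13: g(13,-13)=1 g(13,-11)=13 g(13,-9)=78 g(13,-7)=286 g(13,-5)=714 g(13,-3)=1274 g(13,-1)=1638 g(13,1)=1430 g(13,3)=572
t=14: g(14,-14)=1 g(14,-12)=14 g(14,-10)=91 g(14,-8)=364 g(14,-6)=1000 g(14,-4)=1988 g(14,-2)=2912 g(14,0)=3068 g(14,2)=2002
t=15: g(15,-15)=1 g(15,-13)=15 g(15,-11)=105 g(15,-9)=455 g(15,-7)=1364 g(15,-5)=2988 g(15,-3)=4900 g(15,-1)=5980 g(15,1)=5070 g(15,3)=2002
t=16: g(16,-16)=1 g(16,-14)=16 g(16,-12)=120 g(16,-10)=560 g(16,-8)=1819 g(16,-6)=4352 g(16,-4)=7888 g(16,-2)=10880 g(16,0)=11050 g(16,2)=7072
t=17: g(17,-17)=1 g(17,-15)=17 g(17,-13)=136 g(17,-11)=680 g(17,-9)=2379 g(17,-7)=6171 g(17,-5)=12240 g(17,-3)=18768 g(17,-1)=21930 g(17,1)=18122 g(17,3)=7072
t=18: g(18,-18)=1 g(18,-16)=18 g(18,-14)=153 g(18,-12)=816 g(18,-10)=3059 g(18,-8)=8550 g(18,-6)=18411 g(18,-4)=31008 g(18,-2)=40698 g(18,0)=40052 g(18,2)=25194
t=19: g(19,-19)=1 g(19,-17)=19 g(19,-15)=171 g(19,-13)=969 g(19,-11)=3875 g(19,-9)=11609 g(19,-7)=26961 g(19,-5)=49419 g(19,-3)=71706 g(19,-1)=80750 g(19,1)=65246 g(19,3)=25194
t=20: g(20,-20)=1 g(20,-18)=20 g(20,-16)=190 g(20,-14)=1140 g(20,-12)=4844 g(20,-10)=15484 g(20,-8)=38570 g(20,-6)=76380 g(20,-4)=121125 g(20,-2)=152456 g(20,0)=145996 g(20,2)=90440
Paths never hitting 4: Σ_s g(20,s) = 646646
Paths hitting 4: 2^20 - 646646 = 401930
P = 401930/1048576 = 200965/524288

Answer: 200965/524288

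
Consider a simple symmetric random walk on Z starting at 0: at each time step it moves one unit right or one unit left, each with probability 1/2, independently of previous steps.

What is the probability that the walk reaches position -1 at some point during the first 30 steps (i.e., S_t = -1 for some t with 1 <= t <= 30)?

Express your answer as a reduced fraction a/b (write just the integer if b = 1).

Answer: 57414019/67108864

Derivation:
Count via complement. Let g(t,s) = #length-t paths at position s with S_1..S_t all ≠ -1.
g(t,s) = g(t-1,s-1) + g(t-1,s+1) for s ≠ -1; g(t,-1) = 0.
t=0: g(0,0)=1
t=1: g(1,1)=1
t=2: g(2,0)=1 g(2,2)=1
t=3: g(3,1)=2 g(3,3)=1
t=4: g(4,0)=2 g(4,2)=3 g(4,4)=1
t=5: g(5,1)=5 g(5,3)=4 g(5,5)=1
t=6: g(6,0)=5 g(6,2)=9 g(6,4)=5 g(6,6)=1
t=7: g(7,1)=14 g(7,3)=14 g(7,5)=6 g(7,7)=1
t=8: g(8,0)=14 g(8,2)=28 g(8,4)=20 g(8,6)=7 g(8,8)=1
t=9: g(9,1)=42 g(9,3)=48 g(9,5)=27 g(9,7)=8 g(9,9)=1
t=10: g(10,0)=42 g(10,2)=90 g(10,4)=75 g(10,6)=35 g(10,8)=9 g(10,10)=1
t=11: g(11,1)=132 g(11,3)=165 g(11,5)=110 g(11,7)=44 g(11,9)=10 g(11,11)=1
t=12: g(12,0)=132 g(12,2)=297 g(12,4)=275 g(12,6)=154 g(12,8)=54 g(12,10)=11 g(12,12)=1
t=13: g(13,1)=429 g(13,3)=572 g(13,5)=429 g(13,7)=208 g(13,9)=65 g(13,11)=12 g(13,13)=1
t=14: g(14,0)=429 g(14,2)=1001 g(14,4)=1001 g(14,6)=637 g(14,8)=273 g(14,10)=77 g(14,12)=13 g(14,14)=1
t=15: g(15,1)=1430 g(15,3)=2002 g(15,5)=1638 g(15,7)=910 g(15,9)=350 g(15,11)=90 g(15,13)=14 g(15,15)=1
t=16: g(16,0)=1430 g(16,2)=3432 g(16,4)=3640 g(16,6)=2548 g(16,8)=1260 g(16,10)=440 g(16,12)=104 g(16,14)=15 g(16,16)=1
t=17: g(17,1)=4862 g(17,3)=7072 g(17,5)=6188 g(17,7)=3808 g(17,9)=1700 g(17,11)=544 g(17,13)=119 g(17,15)=16 g(17,17)=1
t=18: g(18,0)=4862 g(18,2)=11934 g(18,4)=13260 g(18,6)=9996 g(18,8)=5508 g(18,10)=2244 g(18,12)=663 g(18,14)=135 g(18,16)=17 g(18,18)=1
t=19: g(19,1)=16796 g(19,3)=25194 g(19,5)=23256 g(19,7)=15504 g(19,9)=7752 g(19,11)=2907 g(19,13)=798 g(19,15)=152 g(19,17)=18 g(19,19)=1
t=20: g(20,0)=16796 g(20,2)=41990 g(20,4)=48450 g(20,6)=38760 g(20,8)=23256 g(20,10)=10659 g(20,12)=3705 g(20,14)=950 g(20,16)=170 g(20,18)=19 g(20,20)=1
t=21: g(21,1)=58786 g(21,3)=90440 g(21,5)=87210 g(21,7)=62016 g(21,9)=33915 g(21,11)=14364 g(21,13)=4655 g(21,15)=1120 g(21,17)=189 g(21,19)=20 g(21,21)=1
t=22: g(22,0)=58786 g(22,2)=149226 g(22,4)=177650 g(22,6)=149226 g(22,8)=95931 g(22,10)=48279 g(22,12)=19019 g(22,14)=5775 g(22,16)=1309 g(22,18)=209 g(22,20)=21 g(22,22)=1
t=23: g(23,1)=208012 g(23,3)=326876 g(23,5)=326876 g(23,7)=245157 g(23,9)=144210 g(23,11)=67298 g(23,13)=24794 g(23,15)=7084 g(23,17)=1518 g(23,19)=230 g(23,21)=22 g(23,23)=1
t=24: g(24,0)=208012 g(24,2)=534888 g(24,4)=653752 g(24,6)=572033 g(24,8)=389367 g(24,10)=211508 g(24,12)=92092 g(24,14)=31878 g(24,16)=8602 g(24,18)=1748 g(24,20)=252 g(24,22)=23 g(24,24)=1
t=25: g(25,1)=742900 g(25,3)=1188640 g(25,5)=1225785 g(25,7)=961400 g(25,9)=600875 g(25,11)=303600 g(25,13)=123970 g(25,15)=40480 g(25,17)=10350 g(25,19)=2000 g(25,21)=275 g(25,23)=24 g(25,25)=1
t=26: g(26,0)=742900 g(26,2)=1931540 g(26,4)=2414425 g(26,6)=2187185 g(26,8)=1562275 g(26,10)=904475 g(26,12)=427570 g(26,14)=164450 g(26,16)=50830 g(26,18)=12350 g(26,20)=2275 g(26,22)=299 g(26,24)=25 g(26,26)=1
t=27: g(27,1)=2674440 g(27,3)=4345965 g(27,5)=4601610 g(27,7)=3749460 g(27,9)=2466750 g(27,11)=1332045 g(27,13)=592020 g(27,15)=215280 g(27,17)=63180 g(27,19)=14625 g(27,21)=2574 g(27,23)=324 g(27,25)=26 g(27,27)=1
t=28: g(28,0)=2674440 g(28,2)=7020405 g(28,4)=8947575 g(28,6)=8351070 g(28,8)=6216210 g(28,10)=3798795 g(28,12)=1924065 g(28,14)=807300 g(28,16)=278460 g(28,18)=77805 g(28,20)=17199 g(28,22)=2898 g(28,24)=350 g(28,26)=27 g(28,28)=1
t=29: g(29,1)=9694845 g(29,3)=15967980 g(29,5)=17298645 g(29,7)=14567280 g(29,9)=10015005 g(29,11)=5722860 g(29,13)=2731365 g(29,15)=1085760 g(29,17)=356265 g(29,19)=95004 g(29,21)=20097 g(29,23)=3248 g(29,25)=377 g(29,27)=28 g(29,29)=1
t=30: g(30,0)=9694845 g(30,2)=25662825 g(30,4)=33266625 g(30,6)=31865925 g(30,8)=24582285 g(30,10)=15737865 g(30,12)=8454225 g(30,14)=3817125 g(30,16)=1442025 g(30,18)=451269 g(30,20)=115101 g(30,22)=23345 g(30,24)=3625 g(30,26)=405 g(30,28)=29 g(30,30)=1
Paths never hitting -1: Σ_s g(30,s) = 155117520
Paths hitting -1: 2^30 - 155117520 = 918624304
P = 918624304/1073741824 = 57414019/67108864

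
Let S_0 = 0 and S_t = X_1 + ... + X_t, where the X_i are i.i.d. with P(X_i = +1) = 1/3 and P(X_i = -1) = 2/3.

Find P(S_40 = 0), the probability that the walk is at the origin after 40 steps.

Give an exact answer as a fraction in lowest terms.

Answer: 16060284644884480/1350851717672992089

Derivation:
To be at 0 after 40 steps: need exactly 20 steps of +1 and 20 of -1.
Number of such sequences: C(40,20) = 137846528820
Each has probability (1/3)^20 · (2/3)^20 = 1048576/12157665459056928801
P = 137846528820 · 1048576/12157665459056928801 = 16060284644884480/1350851717672992089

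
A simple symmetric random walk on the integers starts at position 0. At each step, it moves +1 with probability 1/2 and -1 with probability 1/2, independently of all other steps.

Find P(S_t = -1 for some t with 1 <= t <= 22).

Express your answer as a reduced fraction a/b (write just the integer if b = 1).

Answer: 436109/524288

Derivation:
Count via complement. Let g(t,s) = #length-t paths at position s with S_1..S_t all ≠ -1.
g(t,s) = g(t-1,s-1) + g(t-1,s+1) for s ≠ -1; g(t,-1) = 0.
t=0: g(0,0)=1
t=1: g(1,1)=1
t=2: g(2,0)=1 g(2,2)=1
t=3: g(3,1)=2 g(3,3)=1
t=4: g(4,0)=2 g(4,2)=3 g(4,4)=1
t=5: g(5,1)=5 g(5,3)=4 g(5,5)=1
t=6: g(6,0)=5 g(6,2)=9 g(6,4)=5 g(6,6)=1
t=7: g(7,1)=14 g(7,3)=14 g(7,5)=6 g(7,7)=1
t=8: g(8,0)=14 g(8,2)=28 g(8,4)=20 g(8,6)=7 g(8,8)=1
t=9: g(9,1)=42 g(9,3)=48 g(9,5)=27 g(9,7)=8 g(9,9)=1
t=10: g(10,0)=42 g(10,2)=90 g(10,4)=75 g(10,6)=35 g(10,8)=9 g(10,10)=1
t=11: g(11,1)=132 g(11,3)=165 g(11,5)=110 g(11,7)=44 g(11,9)=10 g(11,11)=1
t=12: g(12,0)=132 g(12,2)=297 g(12,4)=275 g(12,6)=154 g(12,8)=54 g(12,10)=11 g(12,12)=1
t=13: g(13,1)=429 g(13,3)=572 g(13,5)=429 g(13,7)=208 g(13,9)=65 g(13,11)=12 g(13,13)=1
t=14: g(14,0)=429 g(14,2)=1001 g(14,4)=1001 g(14,6)=637 g(14,8)=273 g(14,10)=77 g(14,12)=13 g(14,14)=1
t=15: g(15,1)=1430 g(15,3)=2002 g(15,5)=1638 g(15,7)=910 g(15,9)=350 g(15,11)=90 g(15,13)=14 g(15,15)=1
t=16: g(16,0)=1430 g(16,2)=3432 g(16,4)=3640 g(16,6)=2548 g(16,8)=1260 g(16,10)=440 g(16,12)=104 g(16,14)=15 g(16,16)=1
t=17: g(17,1)=4862 g(17,3)=7072 g(17,5)=6188 g(17,7)=3808 g(17,9)=1700 g(17,11)=544 g(17,13)=119 g(17,15)=16 g(17,17)=1
t=18: g(18,0)=4862 g(18,2)=11934 g(18,4)=13260 g(18,6)=9996 g(18,8)=5508 g(18,10)=2244 g(18,12)=663 g(18,14)=135 g(18,16)=17 g(18,18)=1
t=19: g(19,1)=16796 g(19,3)=25194 g(19,5)=23256 g(19,7)=15504 g(19,9)=7752 g(19,11)=2907 g(19,13)=798 g(19,15)=152 g(19,17)=18 g(19,19)=1
t=20: g(20,0)=16796 g(20,2)=41990 g(20,4)=48450 g(20,6)=38760 g(20,8)=23256 g(20,10)=10659 g(20,12)=3705 g(20,14)=950 g(20,16)=170 g(20,18)=19 g(20,20)=1
t=21: g(21,1)=58786 g(21,3)=90440 g(21,5)=87210 g(21,7)=62016 g(21,9)=33915 g(21,11)=14364 g(21,13)=4655 g(21,15)=1120 g(21,17)=189 g(21,19)=20 g(21,21)=1
t=22: g(22,0)=58786 g(22,2)=149226 g(22,4)=177650 g(22,6)=149226 g(22,8)=95931 g(22,10)=48279 g(22,12)=19019 g(22,14)=5775 g(22,16)=1309 g(22,18)=209 g(22,20)=21 g(22,22)=1
Paths never hitting -1: Σ_s g(22,s) = 705432
Paths hitting -1: 2^22 - 705432 = 3488872
P = 3488872/4194304 = 436109/524288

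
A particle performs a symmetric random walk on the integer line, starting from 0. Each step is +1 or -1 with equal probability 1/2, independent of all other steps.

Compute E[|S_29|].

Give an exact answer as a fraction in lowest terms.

Answer: 145422675/33554432

Derivation:
S_29 takes values m ≡ 1 (mod 2) with |m| ≤ 29; P(S_29=m) = C(29,(29+m)/2)/2^29.
Total paths: 2^29 = 536870912
Distribution: P(S=-29)=1/536870912, P(S=-27)=29/536870912, P(S=-25)=406/536870912, P(S=-23)=3654/536870912, P(S=-21)=23751/536870912, P(S=-19)=118755/536870912, P(S=-17)=475020/536870912, P(S=-15)=1560780/536870912, P(S=-13)=4292145/536870912, P(S=-11)=10015005/536870912, P(S=-9)=20030010/536870912, P(S=-7)=34597290/536870912, P(S=-5)=51895935/536870912, P(S=-3)=67863915/536870912, P(S=-1)=77558760/536870912, P(S=1)=77558760/536870912, P(S=3)=67863915/536870912, P(S=5)=51895935/536870912, P(S=7)=34597290/536870912, P(S=9)=20030010/536870912, P(S=11)=10015005/536870912, P(S=13)=4292145/536870912, P(S=15)=1560780/536870912, P(S=17)=475020/536870912, P(S=19)=118755/536870912, P(S=21)=23751/536870912, P(S=23)=3654/536870912, P(S=25)=406/536870912, P(S=27)=29/536870912, P(S=29)=1/536870912
E[|S_29|] = Σ_m |m|·P(S_29=m) = 2326762800/536870912 = 145422675/33554432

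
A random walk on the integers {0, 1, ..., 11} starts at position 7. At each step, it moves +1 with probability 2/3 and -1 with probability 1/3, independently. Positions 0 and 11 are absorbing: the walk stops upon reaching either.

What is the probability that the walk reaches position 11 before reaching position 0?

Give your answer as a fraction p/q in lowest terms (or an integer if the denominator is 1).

Answer: 2032/2047

Derivation:
Biased walk: p = 2/3, q = 1/3, r = q/p = 1/2
Gambler's ruin: P(hit 11 before 0 | start at 7) = (1 - r^a)/(1 - r^N)
r^7 = 1/128; r^11 = 1/2048
P = (1 - 1/128) / (1 - 1/2048) = 127/128 / 2047/2048 = 2032/2047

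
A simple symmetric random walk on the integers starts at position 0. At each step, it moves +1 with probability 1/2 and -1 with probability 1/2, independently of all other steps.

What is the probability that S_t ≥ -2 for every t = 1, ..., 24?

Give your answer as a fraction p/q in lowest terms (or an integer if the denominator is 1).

Answer: 1924111/4194304

Derivation:
Let f(t,s) = #length-t paths at position s with S_1..S_t all ≥ -2.
f(t,s) = f(t-1,s-1) + f(t-1,s+1) for s ≥ -2; f(t,s) = 0 for s < -2.
t=0: f(0,0)=1
t=1: f(1,-1)=1 f(1,1)=1
t=2: f(2,-2)=1 f(2,0)=2 f(2,2)=1
t=3: f(3,-1)=3 f(3,1)=3 f(3,3)=1
t=4: f(4,-2)=3 f(4,0)=6 f(4,2)=4 f(4,4)=1
t=5: f(5,-1)=9 f(5,1)=10 f(5,3)=5 f(5,5)=1
t=6: f(6,-2)=9 f(6,0)=19 f(6,2)=15 f(6,4)=6 f(6,6)=1
t=7: f(7,-1)=28 f(7,1)=34 f(7,3)=21 f(7,5)=7 f(7,7)=1
t=8: f(8,-2)=28 f(8,0)=62 f(8,2)=55 f(8,4)=28 f(8,6)=8 f(8,8)=1
t=9: f(9,-1)=90 f(9,1)=117 f(9,3)=83 f(9,5)=36 f(9,7)=9 f(9,9)=1
t=10: f(10,-2)=90 f(10,0)=207 f(10,2)=200 f(10,4)=119 f(10,6)=45 f(10,8)=10 f(10,10)=1
t=11: f(11,-1)=297 f(11,1)=407 f(11,3)=319 f(11,5)=164 f(11,7)=55 f(11,9)=11 f(11,11)=1
t=12: f(12,-2)=297 f(12,0)=704 f(12,2)=726 f(12,4)=483 f(12,6)=219 f(12,8)=66 f(12,10)=12 f(12,12)=1
t=13: f(13,-1)=1001 f(13,1)=1430 f(13,3)=1209 f(13,5)=702 f(13,7)=285 f(13,9)=78 f(13,11)=13 f(13,13)=1
t=14: f(14,-2)=1001 f(14,0)=2431 f(14,2)=2639 f(14,4)=1911 f(14,6)=987 f(14,8)=363 f(14,10)=91 f(14,12)=14 f(14,14)=1
t=15: f(15,-1)=3432 f(15,1)=5070 f(15,3)=4550 f(15,5)=2898 f(15,7)=1350 f(15,9)=454 f(15,11)=105 f(15,13)=15 f(15,15)=1
t=16: f(16,-2)=3432 f(16,0)=8502 f(16,2)=9620 f(16,4)=7448 f(16,6)=4248 f(16,8)=1804 f(16,10)=559 f(16,12)=120 f(16,14)=16 f(16,16)=1
t=17: f(17,-1)=11934 f(17,1)=18122 f(17,3)=17068 f(17,5)=11696 f(17,7)=6052 f(17,9)=2363 f(17,11)=679 f(17,13)=136 f(17,15)=17 f(17,17)=1
t=18: f(18,-2)=11934 f(18,0)=30056 f(18,2)=35190 f(18,4)=28764 f(18,6)=17748 f(18,8)=8415 f(18,10)=3042 f(18,12)=815 f(18,14)=153 f(18,16)=18 f(18,18)=1
t=19: f(19,-1)=41990 f(19,1)=65246 f(19,3)=63954 f(19,5)=46512 f(19,7)=26163 f(19,9)=11457 f(19,11)=3857 f(19,13)=968 f(19,15)=171 f(19,17)=19 f(19,19)=1
t=20: f(20,-2)=41990 f(20,0)=107236 f(20,2)=129200 f(20,4)=110466 f(20,6)=72675 f(20,8)=37620 f(20,10)=15314 f(20,12)=4825 f(20,14)=1139 f(20,16)=190 f(20,18)=20 f(20,20)=1
t=21: f(21,-1)=149226 f(21,1)=236436 f(21,3)=239666 f(21,5)=183141 f(21,7)=110295 f(21,9)=52934 f(21,11)=20139 f(21,13)=5964 f(21,15)=1329 f(21,17)=210 f(21,19)=21 f(21,21)=1
t=22: f(22,-2)=149226 f(22,0)=385662 f(22,2)=476102 f(22,4)=422807 f(22,6)=293436 f(22,8)=163229 f(22,10)=73073 f(22,12)=26103 f(22,14)=7293 f(22,16)=1539 f(22,18)=231 f(22,20)=22 f(22,22)=1
t=23: f(23,-1)=534888 f(23,1)=861764 f(23,3)=898909 f(23,5)=716243 f(23,7)=456665 f(23,9)=236302 f(23,11)=99176 f(23,13)=33396 f(23,15)=8832 f(23,17)=1770 f(23,19)=253 f(23,21)=23 f(23,23)=1
t=24: f(24,-2)=534888 f(24,0)=1396652 f(24,2)=1760673 f(24,4)=1615152 f(24,6)=1172908 f(24,8)=692967 f(24,10)=335478 f(24,12)=132572 f(24,14)=42228 f(24,16)=10602 f(24,18)=2023 f(24,20)=276 f(24,22)=24 f(24,24)=1
Σ_s f(24,s) = 7696444
P = 7696444/16777216 = 1924111/4194304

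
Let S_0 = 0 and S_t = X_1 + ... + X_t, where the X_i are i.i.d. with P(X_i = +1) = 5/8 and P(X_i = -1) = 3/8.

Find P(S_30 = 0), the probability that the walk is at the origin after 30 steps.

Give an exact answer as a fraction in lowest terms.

To be at 0 after 30 steps: need exactly 15 steps of +1 and 15 of -1.
Number of such sequences: C(30,15) = 155117520
Each has probability (5/8)^15 · (3/8)^15 = 437893890380859375/1237940039285380274899124224
P = 155117520 · 437893890380859375/1237940039285380274899124224 = 4245313393689422607421875/77371252455336267181195264

Answer: 4245313393689422607421875/77371252455336267181195264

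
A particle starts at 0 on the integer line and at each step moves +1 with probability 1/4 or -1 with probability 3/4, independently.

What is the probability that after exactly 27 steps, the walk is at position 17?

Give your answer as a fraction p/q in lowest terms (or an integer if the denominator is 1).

Answer: 9808695/9007199254740992

Derivation:
To reach position 17 after 27 steps: need 22 steps of +1 and 5 steps of -1.
Number of such sequences: C(27,22) = 80730
Each has probability (1/4)^22 · (3/4)^5 = 243/18014398509481984
P = 80730 · 243/18014398509481984 = 9808695/9007199254740992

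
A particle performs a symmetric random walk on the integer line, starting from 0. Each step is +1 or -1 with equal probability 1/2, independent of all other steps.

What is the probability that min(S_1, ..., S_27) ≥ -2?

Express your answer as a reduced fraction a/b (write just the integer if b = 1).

Answer: 14375115/33554432

Derivation:
Let f(t,s) = #length-t paths at position s with S_1..S_t all ≥ -2.
f(t,s) = f(t-1,s-1) + f(t-1,s+1) for s ≥ -2; f(t,s) = 0 for s < -2.
t=0: f(0,0)=1
t=1: f(1,-1)=1 f(1,1)=1
t=2: f(2,-2)=1 f(2,0)=2 f(2,2)=1
t=3: f(3,-1)=3 f(3,1)=3 f(3,3)=1
t=4: f(4,-2)=3 f(4,0)=6 f(4,2)=4 f(4,4)=1
t=5: f(5,-1)=9 f(5,1)=10 f(5,3)=5 f(5,5)=1
t=6: f(6,-2)=9 f(6,0)=19 f(6,2)=15 f(6,4)=6 f(6,6)=1
t=7: f(7,-1)=28 f(7,1)=34 f(7,3)=21 f(7,5)=7 f(7,7)=1
t=8: f(8,-2)=28 f(8,0)=62 f(8,2)=55 f(8,4)=28 f(8,6)=8 f(8,8)=1
t=9: f(9,-1)=90 f(9,1)=117 f(9,3)=83 f(9,5)=36 f(9,7)=9 f(9,9)=1
t=10: f(10,-2)=90 f(10,0)=207 f(10,2)=200 f(10,4)=119 f(10,6)=45 f(10,8)=10 f(10,10)=1
t=11: f(11,-1)=297 f(11,1)=407 f(11,3)=319 f(11,5)=164 f(11,7)=55 f(11,9)=11 f(11,11)=1
t=12: f(12,-2)=297 f(12,0)=704 f(12,2)=726 f(12,4)=483 f(12,6)=219 f(12,8)=66 f(12,10)=12 f(12,12)=1
t=13: f(13,-1)=1001 f(13,1)=1430 f(13,3)=1209 f(13,5)=702 f(13,7)=285 f(13,9)=78 f(13,11)=13 f(13,13)=1
t=14: f(14,-2)=1001 f(14,0)=2431 f(14,2)=2639 f(14,4)=1911 f(14,6)=987 f(14,8)=363 f(14,10)=91 f(14,12)=14 f(14,14)=1
t=15: f(15,-1)=3432 f(15,1)=5070 f(15,3)=4550 f(15,5)=2898 f(15,7)=1350 f(15,9)=454 f(15,11)=105 f(15,13)=15 f(15,15)=1
t=16: f(16,-2)=3432 f(16,0)=8502 f(16,2)=9620 f(16,4)=7448 f(16,6)=4248 f(16,8)=1804 f(16,10)=559 f(16,12)=120 f(16,14)=16 f(16,16)=1
t=17: f(17,-1)=11934 f(17,1)=18122 f(17,3)=17068 f(17,5)=11696 f(17,7)=6052 f(17,9)=2363 f(17,11)=679 f(17,13)=136 f(17,15)=17 f(17,17)=1
t=18: f(18,-2)=11934 f(18,0)=30056 f(18,2)=35190 f(18,4)=28764 f(18,6)=17748 f(18,8)=8415 f(18,10)=3042 f(18,12)=815 f(18,14)=153 f(18,16)=18 f(18,18)=1
t=19: f(19,-1)=41990 f(19,1)=65246 f(19,3)=63954 f(19,5)=46512 f(19,7)=26163 f(19,9)=11457 f(19,11)=3857 f(19,13)=968 f(19,15)=171 f(19,17)=19 f(19,19)=1
t=20: f(20,-2)=41990 f(20,0)=107236 f(20,2)=129200 f(20,4)=110466 f(20,6)=72675 f(20,8)=37620 f(20,10)=15314 f(20,12)=4825 f(20,14)=1139 f(20,16)=190 f(20,18)=20 f(20,20)=1
t=21: f(21,-1)=149226 f(21,1)=236436 f(21,3)=239666 f(21,5)=183141 f(21,7)=110295 f(21,9)=52934 f(21,11)=20139 f(21,13)=5964 f(21,15)=1329 f(21,17)=210 f(21,19)=21 f(21,21)=1
t=22: f(22,-2)=149226 f(22,0)=385662 f(22,2)=476102 f(22,4)=422807 f(22,6)=293436 f(22,8)=163229 f(22,10)=73073 f(22,12)=26103 f(22,14)=7293 f(22,16)=1539 f(22,18)=231 f(22,20)=22 f(22,22)=1
t=23: f(23,-1)=534888 f(23,1)=861764 f(23,3)=898909 f(23,5)=716243 f(23,7)=456665 f(23,9)=236302 f(23,11)=99176 f(23,13)=33396 f(23,15)=8832 f(23,17)=1770 f(23,19)=253 f(23,21)=23 f(23,23)=1
t=24: f(24,-2)=534888 f(24,0)=1396652 f(24,2)=1760673 f(24,4)=1615152 f(24,6)=1172908 f(24,8)=692967 f(24,10)=335478 f(24,12)=132572 f(24,14)=42228 f(24,16)=10602 f(24,18)=2023 f(24,20)=276 f(24,22)=24 f(24,24)=1
t=25: f(25,-1)=1931540 f(25,1)=3157325 f(25,3)=3375825 f(25,5)=2788060 f(25,7)=1865875 f(25,9)=1028445 f(25,11)=468050 f(25,13)=174800 f(25,15)=52830 f(25,17)=12625 f(25,19)=2299 f(25,21)=300 f(25,23)=25 f(25,25)=1
t=26: f(26,-2)=1931540 f(26,0)=5088865 f(26,2)=6533150 f(26,4)=6163885 f(26,6)=4653935 f(26,8)=2894320 f(26,10)=1496495 f(26,12)=642850 f(26,14)=227630 f(26,16)=65455 f(26,18)=14924 f(26,20)=2599 f(26,22)=325 f(26,24)=26 f(26,26)=1
t=27: f(27,-1)=7020405 f(27,1)=11622015 f(27,3)=12697035 f(27,5)=10817820 f(27,7)=7548255 f(27,9)=4390815 f(27,11)=2139345 f(27,13)=870480 f(27,15)=293085 f(27,17)=80379 f(27,19)=17523 f(27,21)=2924 f(27,23)=351 f(27,25)=27 f(27,27)=1
Σ_s f(27,s) = 57500460
P = 57500460/134217728 = 14375115/33554432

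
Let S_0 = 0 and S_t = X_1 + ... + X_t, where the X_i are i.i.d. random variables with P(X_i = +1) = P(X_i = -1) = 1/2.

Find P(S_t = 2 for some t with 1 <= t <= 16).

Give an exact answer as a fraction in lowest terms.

Count via complement. Let g(t,s) = #length-t paths at position s with S_1..S_t all ≠ 2.
g(t,s) = g(t-1,s-1) + g(t-1,s+1) for s ≠ 2; g(t,2) = 0.
t=0: g(0,0)=1
t=1: g(1,-1)=1 g(1,1)=1
t=2: g(2,-2)=1 g(2,0)=2
t=3: g(3,-3)=1 g(3,-1)=3 g(3,1)=2
t=4: g(4,-4)=1 g(4,-2)=4 g(4,0)=5
t=5: g(5,-5)=1 g(5,-3)=5 g(5,-1)=9 g(5,1)=5
t=6: g(6,-6)=1 g(6,-4)=6 g(6,-2)=14 g(6,0)=14
t=7: g(7,-7)=1 g(7,-5)=7 g(7,-3)=20 g(7,-1)=28 g(7,1)=14
t=8: g(8,-8)=1 g(8,-6)=8 g(8,-4)=27 g(8,-2)=48 g(8,0)=42
t=9: g(9,-9)=1 g(9,-7)=9 g(9,-5)=35 g(9,-3)=75 g(9,-1)=90 g(9,1)=42
t=10: g(10,-10)=1 g(10,-8)=10 g(10,-6)=44 g(10,-4)=110 g(10,-2)=165 g(10,0)=132
t=11: g(11,-11)=1 g(11,-9)=11 g(11,-7)=54 g(11,-5)=154 g(11,-3)=275 g(11,-1)=297 g(11,1)=132
t=12: g(12,-12)=1 g(12,-10)=12 g(12,-8)=65 g(12,-6)=208 g(12,-4)=429 g(12,-2)=572 g(12,0)=429
t=13: g(13,-13)=1 g(13,-11)=13 g(13,-9)=77 g(13,-7)=273 g(13,-5)=637 g(13,-3)=1001 g(13,-1)=1001 g(13,1)=429
t=14: g(14,-14)=1 g(14,-12)=14 g(14,-10)=90 g(14,-8)=350 g(14,-6)=910 g(14,-4)=1638 g(14,-2)=2002 g(14,0)=1430
t=15: g(15,-15)=1 g(15,-13)=15 g(15,-11)=104 g(15,-9)=440 g(15,-7)=1260 g(15,-5)=2548 g(15,-3)=3640 g(15,-1)=3432 g(15,1)=1430
t=16: g(16,-16)=1 g(16,-14)=16 g(16,-12)=119 g(16,-10)=544 g(16,-8)=1700 g(16,-6)=3808 g(16,-4)=6188 g(16,-2)=7072 g(16,0)=4862
Paths never hitting 2: Σ_s g(16,s) = 24310
Paths hitting 2: 2^16 - 24310 = 41226
P = 41226/65536 = 20613/32768

Answer: 20613/32768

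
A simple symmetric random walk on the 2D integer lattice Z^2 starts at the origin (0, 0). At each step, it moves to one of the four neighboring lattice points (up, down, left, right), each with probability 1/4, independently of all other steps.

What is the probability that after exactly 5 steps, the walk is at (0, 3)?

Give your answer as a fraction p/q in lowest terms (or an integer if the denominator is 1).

Answer: 25/1024

Derivation:
Let h be the number of horizontal steps (so 5-h are vertical). To end at (0,3) need (h+0)/2 right-steps and ((5-h)+3)/2 up-steps.
Sum over h with 0 ≤ h ≤ 2, h ≡ 0 (mod 2), 5-h ≡ 1 (mod 2):
h=0: C(5,0)·C(0,0)·C(5,4) = 1·1·5 = 5
h=2: C(5,2)·C(2,1)·C(3,3) = 10·2·1 = 20
Total favorable: 25
Total paths: 4^5 = 1024
P = 25/1024 = 25/1024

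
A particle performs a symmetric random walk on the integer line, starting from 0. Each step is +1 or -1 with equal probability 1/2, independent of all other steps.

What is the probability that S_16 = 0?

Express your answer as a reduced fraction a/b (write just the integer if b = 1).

To return to 0 after 16 steps: need exactly 8 steps of +1 and 8 of -1.
Favorable paths: C(16,8) = 12870
Total paths: 2^16 = 65536
P = 12870/65536 = 6435/32768

Answer: 6435/32768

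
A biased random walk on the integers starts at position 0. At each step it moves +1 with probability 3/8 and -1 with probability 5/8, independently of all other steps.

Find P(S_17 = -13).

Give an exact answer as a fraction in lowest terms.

To reach position -13 after 17 steps: need 2 steps of +1 and 15 steps of -1.
Number of such sequences: C(17,2) = 136
Each has probability (3/8)^2 · (5/8)^15 = 274658203125/2251799813685248
P = 136 · 274658203125/2251799813685248 = 4669189453125/281474976710656

Answer: 4669189453125/281474976710656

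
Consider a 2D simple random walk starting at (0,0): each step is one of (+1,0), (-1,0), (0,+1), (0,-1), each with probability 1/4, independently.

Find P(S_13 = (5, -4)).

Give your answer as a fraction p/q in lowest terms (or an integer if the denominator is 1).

Let h be the number of horizontal steps (so 13-h are vertical). To end at (5,-4) need (h+5)/2 right-steps and ((13-h)-4)/2 up-steps.
Sum over h with 5 ≤ h ≤ 9, h ≡ 1 (mod 2), 13-h ≡ 0 (mod 2):
h=5: C(13,5)·C(5,5)·C(8,2) = 1287·1·28 = 36036
h=7: C(13,7)·C(7,6)·C(6,1) = 1716·7·6 = 72072
h=9: C(13,9)·C(9,7)·C(4,0) = 715·36·1 = 25740
Total favorable: 133848
Total paths: 4^13 = 67108864
P = 133848/67108864 = 16731/8388608

Answer: 16731/8388608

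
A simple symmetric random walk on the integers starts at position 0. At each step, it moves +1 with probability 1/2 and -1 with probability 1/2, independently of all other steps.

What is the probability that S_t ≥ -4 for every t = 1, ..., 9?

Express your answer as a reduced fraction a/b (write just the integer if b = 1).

Let f(t,s) = #length-t paths at position s with S_1..S_t all ≥ -4.
f(t,s) = f(t-1,s-1) + f(t-1,s+1) for s ≥ -4; f(t,s) = 0 for s < -4.
t=0: f(0,0)=1
t=1: f(1,-1)=1 f(1,1)=1
t=2: f(2,-2)=1 f(2,0)=2 f(2,2)=1
t=3: f(3,-3)=1 f(3,-1)=3 f(3,1)=3 f(3,3)=1
t=4: f(4,-4)=1 f(4,-2)=4 f(4,0)=6 f(4,2)=4 f(4,4)=1
t=5: f(5,-3)=5 f(5,-1)=10 f(5,1)=10 f(5,3)=5 f(5,5)=1
t=6: f(6,-4)=5 f(6,-2)=15 f(6,0)=20 f(6,2)=15 f(6,4)=6 f(6,6)=1
t=7: f(7,-3)=20 f(7,-1)=35 f(7,1)=35 f(7,3)=21 f(7,5)=7 f(7,7)=1
t=8: f(8,-4)=20 f(8,-2)=55 f(8,0)=70 f(8,2)=56 f(8,4)=28 f(8,6)=8 f(8,8)=1
t=9: f(9,-3)=75 f(9,-1)=125 f(9,1)=126 f(9,3)=84 f(9,5)=36 f(9,7)=9 f(9,9)=1
Σ_s f(9,s) = 456
P = 456/512 = 57/64

Answer: 57/64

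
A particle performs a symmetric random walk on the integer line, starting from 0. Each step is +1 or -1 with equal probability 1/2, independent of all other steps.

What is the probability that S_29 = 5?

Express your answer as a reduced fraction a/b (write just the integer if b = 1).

Answer: 51895935/536870912

Derivation:
To reach position 5 after 29 steps: need 17 steps of +1 and 12 of -1.
Favorable paths: C(29,17) = 51895935
Total paths: 2^29 = 536870912
P = 51895935/536870912 = 51895935/536870912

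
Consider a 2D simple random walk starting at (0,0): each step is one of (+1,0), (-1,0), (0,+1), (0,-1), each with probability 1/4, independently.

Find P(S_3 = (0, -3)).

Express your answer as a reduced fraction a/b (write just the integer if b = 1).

Answer: 1/64

Derivation:
Let h be the number of horizontal steps (so 3-h are vertical). To end at (0,-3) need (h+0)/2 right-steps and ((3-h)-3)/2 up-steps.
Sum over h with 0 ≤ h ≤ 0, h ≡ 0 (mod 2), 3-h ≡ 1 (mod 2):
h=0: C(3,0)·C(0,0)·C(3,0) = 1·1·1 = 1
Total favorable: 1
Total paths: 4^3 = 64
P = 1/64 = 1/64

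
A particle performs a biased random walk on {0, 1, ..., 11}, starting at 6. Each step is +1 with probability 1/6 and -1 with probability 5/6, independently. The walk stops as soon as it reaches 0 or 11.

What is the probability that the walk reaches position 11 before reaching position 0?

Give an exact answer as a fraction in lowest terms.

Answer: 3906/12207031

Derivation:
Biased walk: p = 1/6, q = 5/6, r = q/p = 5
Gambler's ruin: P(hit 11 before 0 | start at 6) = (1 - r^a)/(1 - r^N)
r^6 = 15625; r^11 = 48828125
P = (1 - 15625) / (1 - 48828125) = -15624 / -48828124 = 3906/12207031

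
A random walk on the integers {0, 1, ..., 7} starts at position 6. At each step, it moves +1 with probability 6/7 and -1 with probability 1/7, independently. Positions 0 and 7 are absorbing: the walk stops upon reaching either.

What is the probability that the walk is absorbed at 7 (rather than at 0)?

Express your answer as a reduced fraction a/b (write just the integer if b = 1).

Answer: 55986/55987

Derivation:
Biased walk: p = 6/7, q = 1/7, r = q/p = 1/6
Gambler's ruin: P(hit 7 before 0 | start at 6) = (1 - r^a)/(1 - r^N)
r^6 = 1/46656; r^7 = 1/279936
P = (1 - 1/46656) / (1 - 1/279936) = 46655/46656 / 279935/279936 = 55986/55987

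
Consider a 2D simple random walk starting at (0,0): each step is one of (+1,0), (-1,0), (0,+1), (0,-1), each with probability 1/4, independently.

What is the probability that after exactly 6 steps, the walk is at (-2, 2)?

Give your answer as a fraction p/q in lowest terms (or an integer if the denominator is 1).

Let h be the number of horizontal steps (so 6-h are vertical). To end at (-2,2) need (h-2)/2 right-steps and ((6-h)+2)/2 up-steps.
Sum over h with 2 ≤ h ≤ 4, h ≡ 0 (mod 2), 6-h ≡ 0 (mod 2):
h=2: C(6,2)·C(2,0)·C(4,3) = 15·1·4 = 60
h=4: C(6,4)·C(4,1)·C(2,2) = 15·4·1 = 60
Total favorable: 120
Total paths: 4^6 = 4096
P = 120/4096 = 15/512

Answer: 15/512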